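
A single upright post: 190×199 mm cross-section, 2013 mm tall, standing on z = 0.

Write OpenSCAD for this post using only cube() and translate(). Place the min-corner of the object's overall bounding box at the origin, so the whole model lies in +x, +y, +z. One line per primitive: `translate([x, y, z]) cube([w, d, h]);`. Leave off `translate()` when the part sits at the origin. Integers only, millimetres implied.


cube([190, 199, 2013]);


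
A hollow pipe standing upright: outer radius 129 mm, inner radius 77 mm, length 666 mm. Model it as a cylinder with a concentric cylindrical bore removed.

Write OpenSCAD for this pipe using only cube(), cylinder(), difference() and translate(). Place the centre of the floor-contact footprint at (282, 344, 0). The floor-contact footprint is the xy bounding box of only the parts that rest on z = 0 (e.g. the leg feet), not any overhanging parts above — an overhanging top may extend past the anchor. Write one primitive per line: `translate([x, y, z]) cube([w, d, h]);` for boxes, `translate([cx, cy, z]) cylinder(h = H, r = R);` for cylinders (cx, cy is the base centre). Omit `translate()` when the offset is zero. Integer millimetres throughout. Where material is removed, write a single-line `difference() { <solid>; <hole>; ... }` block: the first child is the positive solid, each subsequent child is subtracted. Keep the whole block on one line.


difference() { translate([282, 344, 0]) cylinder(h = 666, r = 129); translate([282, 344, 0]) cylinder(h = 666, r = 77); }


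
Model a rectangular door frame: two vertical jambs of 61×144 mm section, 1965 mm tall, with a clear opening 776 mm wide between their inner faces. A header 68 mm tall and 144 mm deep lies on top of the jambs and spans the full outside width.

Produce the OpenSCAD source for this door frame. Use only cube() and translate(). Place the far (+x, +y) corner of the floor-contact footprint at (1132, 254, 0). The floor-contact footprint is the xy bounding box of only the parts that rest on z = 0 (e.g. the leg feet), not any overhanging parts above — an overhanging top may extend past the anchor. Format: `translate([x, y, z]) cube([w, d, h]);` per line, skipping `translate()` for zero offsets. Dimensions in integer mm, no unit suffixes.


translate([234, 110, 0]) cube([61, 144, 1965]);
translate([1071, 110, 0]) cube([61, 144, 1965]);
translate([234, 110, 1965]) cube([898, 144, 68]);


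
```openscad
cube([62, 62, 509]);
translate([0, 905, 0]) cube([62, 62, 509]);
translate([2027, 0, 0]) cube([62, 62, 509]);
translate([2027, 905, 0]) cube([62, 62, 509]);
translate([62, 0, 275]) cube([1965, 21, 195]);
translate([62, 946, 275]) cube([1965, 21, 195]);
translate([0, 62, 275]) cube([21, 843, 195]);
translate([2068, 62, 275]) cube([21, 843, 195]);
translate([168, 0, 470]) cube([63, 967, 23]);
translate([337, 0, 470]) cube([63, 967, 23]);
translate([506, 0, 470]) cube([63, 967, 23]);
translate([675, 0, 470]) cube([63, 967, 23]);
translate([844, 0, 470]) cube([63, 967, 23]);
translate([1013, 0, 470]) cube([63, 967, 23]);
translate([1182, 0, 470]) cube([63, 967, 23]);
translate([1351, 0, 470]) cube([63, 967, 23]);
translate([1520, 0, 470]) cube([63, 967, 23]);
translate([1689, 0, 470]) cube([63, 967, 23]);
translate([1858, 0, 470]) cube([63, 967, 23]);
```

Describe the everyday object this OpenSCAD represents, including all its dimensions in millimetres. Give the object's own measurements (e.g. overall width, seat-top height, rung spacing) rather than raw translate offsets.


A bed frame 2089 mm long (x) by 967 mm wide (y). Four 62×62 mm corner posts, 509 mm tall, at the corners of the footprint. Four rails of 21 mm thickness and 195 mm height run between adjacent posts with their undersides at z = 275 mm, their outer faces flush with the outside of the frame (the two x-running rails run between the posts' inner faces; the two y-running rails run between the posts' inner faces). 11 slats, each 63 mm wide (x) and 23 mm thick, lie across the top of the two x-running rails, running the full 967 mm width of the frame in y; along x they sit between the end posts with a 106 mm gap after the −x posts and between neighbouring slats and before the +x posts.


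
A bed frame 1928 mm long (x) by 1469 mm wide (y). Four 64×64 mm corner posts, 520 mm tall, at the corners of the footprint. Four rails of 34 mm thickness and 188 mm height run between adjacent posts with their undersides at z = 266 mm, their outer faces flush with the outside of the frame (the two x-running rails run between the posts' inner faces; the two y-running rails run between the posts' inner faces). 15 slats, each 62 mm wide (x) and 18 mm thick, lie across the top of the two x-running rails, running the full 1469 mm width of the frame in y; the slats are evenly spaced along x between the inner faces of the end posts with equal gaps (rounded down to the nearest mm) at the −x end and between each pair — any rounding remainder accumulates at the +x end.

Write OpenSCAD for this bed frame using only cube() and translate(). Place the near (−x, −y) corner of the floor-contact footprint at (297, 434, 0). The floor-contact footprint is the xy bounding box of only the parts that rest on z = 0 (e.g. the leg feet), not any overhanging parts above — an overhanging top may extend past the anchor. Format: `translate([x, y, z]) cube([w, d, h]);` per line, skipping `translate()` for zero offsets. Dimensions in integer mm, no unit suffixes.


// slat z = rail_z + rail_h = 266 + 188 = 454
// slat gap = ⌊(1800 − 15·62) / 16⌋ = 54
translate([297, 434, 0]) cube([64, 64, 520]);
translate([297, 1839, 0]) cube([64, 64, 520]);
translate([2161, 434, 0]) cube([64, 64, 520]);
translate([2161, 1839, 0]) cube([64, 64, 520]);
translate([361, 434, 266]) cube([1800, 34, 188]);
translate([361, 1869, 266]) cube([1800, 34, 188]);
translate([297, 498, 266]) cube([34, 1341, 188]);
translate([2191, 498, 266]) cube([34, 1341, 188]);
translate([415, 434, 454]) cube([62, 1469, 18]);
translate([531, 434, 454]) cube([62, 1469, 18]);
translate([647, 434, 454]) cube([62, 1469, 18]);
translate([763, 434, 454]) cube([62, 1469, 18]);
translate([879, 434, 454]) cube([62, 1469, 18]);
translate([995, 434, 454]) cube([62, 1469, 18]);
translate([1111, 434, 454]) cube([62, 1469, 18]);
translate([1227, 434, 454]) cube([62, 1469, 18]);
translate([1343, 434, 454]) cube([62, 1469, 18]);
translate([1459, 434, 454]) cube([62, 1469, 18]);
translate([1575, 434, 454]) cube([62, 1469, 18]);
translate([1691, 434, 454]) cube([62, 1469, 18]);
translate([1807, 434, 454]) cube([62, 1469, 18]);
translate([1923, 434, 454]) cube([62, 1469, 18]);
translate([2039, 434, 454]) cube([62, 1469, 18]);


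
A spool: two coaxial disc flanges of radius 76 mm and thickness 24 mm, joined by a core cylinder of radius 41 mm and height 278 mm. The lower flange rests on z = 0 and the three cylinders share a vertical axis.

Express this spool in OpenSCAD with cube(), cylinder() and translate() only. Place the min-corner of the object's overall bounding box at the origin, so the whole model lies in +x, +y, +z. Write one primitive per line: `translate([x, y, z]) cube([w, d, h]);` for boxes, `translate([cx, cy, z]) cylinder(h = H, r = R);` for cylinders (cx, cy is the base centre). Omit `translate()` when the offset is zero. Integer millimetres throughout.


translate([76, 76, 0]) cylinder(h = 24, r = 76);
translate([76, 76, 24]) cylinder(h = 278, r = 41);
translate([76, 76, 302]) cylinder(h = 24, r = 76);


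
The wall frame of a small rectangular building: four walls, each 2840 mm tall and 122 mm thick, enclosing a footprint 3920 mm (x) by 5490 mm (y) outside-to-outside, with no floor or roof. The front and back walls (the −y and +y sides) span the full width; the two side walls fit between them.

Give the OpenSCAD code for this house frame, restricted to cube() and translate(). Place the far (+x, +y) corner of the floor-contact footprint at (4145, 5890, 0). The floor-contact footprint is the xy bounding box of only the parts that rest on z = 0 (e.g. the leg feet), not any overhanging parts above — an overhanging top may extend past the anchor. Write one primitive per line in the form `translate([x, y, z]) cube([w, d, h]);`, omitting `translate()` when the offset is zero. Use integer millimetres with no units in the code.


translate([225, 400, 0]) cube([3920, 122, 2840]);
translate([225, 5768, 0]) cube([3920, 122, 2840]);
translate([225, 522, 0]) cube([122, 5246, 2840]);
translate([4023, 522, 0]) cube([122, 5246, 2840]);


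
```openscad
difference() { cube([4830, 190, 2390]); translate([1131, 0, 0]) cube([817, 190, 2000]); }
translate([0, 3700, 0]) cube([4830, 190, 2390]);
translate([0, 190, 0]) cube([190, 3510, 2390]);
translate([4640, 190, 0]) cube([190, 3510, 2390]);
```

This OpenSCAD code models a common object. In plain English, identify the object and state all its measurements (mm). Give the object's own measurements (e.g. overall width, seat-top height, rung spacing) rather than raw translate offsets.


A single room: four walls, each 2390 mm tall and 190 mm thick, enclosing an outside footprint 4830×3890 mm (x × y), no floor or roof. The front and back walls (−y and +y sides) run the full x-width; the side walls fit between their inner faces. A door opening 817 mm wide and 2000 mm tall is cut through the front wall from the floor up, its −x edge 1131 mm from the wall's −x end.


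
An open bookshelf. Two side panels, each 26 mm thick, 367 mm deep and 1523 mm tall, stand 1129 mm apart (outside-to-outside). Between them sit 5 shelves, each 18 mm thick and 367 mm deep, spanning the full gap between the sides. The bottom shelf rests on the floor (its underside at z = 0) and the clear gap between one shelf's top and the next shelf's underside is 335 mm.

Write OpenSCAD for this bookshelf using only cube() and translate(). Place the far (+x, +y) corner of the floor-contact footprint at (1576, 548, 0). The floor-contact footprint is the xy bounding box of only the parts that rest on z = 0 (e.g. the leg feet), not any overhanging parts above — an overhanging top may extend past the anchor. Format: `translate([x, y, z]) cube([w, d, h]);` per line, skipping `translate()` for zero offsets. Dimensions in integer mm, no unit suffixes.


translate([447, 181, 0]) cube([26, 367, 1523]);
translate([1550, 181, 0]) cube([26, 367, 1523]);
translate([473, 181, 0]) cube([1077, 367, 18]);
translate([473, 181, 353]) cube([1077, 367, 18]);
translate([473, 181, 706]) cube([1077, 367, 18]);
translate([473, 181, 1059]) cube([1077, 367, 18]);
translate([473, 181, 1412]) cube([1077, 367, 18]);


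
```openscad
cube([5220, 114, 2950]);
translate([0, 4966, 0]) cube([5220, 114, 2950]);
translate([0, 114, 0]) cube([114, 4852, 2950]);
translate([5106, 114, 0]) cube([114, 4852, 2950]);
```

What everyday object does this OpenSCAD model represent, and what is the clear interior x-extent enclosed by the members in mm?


A house (or room) frame. The interior width is 4992 mm.

Four 2950 mm walls enclosing a rectangle with no floor or roof — a room or house frame. Outside width is 5220 mm and wall thickness is 114 mm, so the interior width is 5220 − 2 × 114 = 4992 mm.


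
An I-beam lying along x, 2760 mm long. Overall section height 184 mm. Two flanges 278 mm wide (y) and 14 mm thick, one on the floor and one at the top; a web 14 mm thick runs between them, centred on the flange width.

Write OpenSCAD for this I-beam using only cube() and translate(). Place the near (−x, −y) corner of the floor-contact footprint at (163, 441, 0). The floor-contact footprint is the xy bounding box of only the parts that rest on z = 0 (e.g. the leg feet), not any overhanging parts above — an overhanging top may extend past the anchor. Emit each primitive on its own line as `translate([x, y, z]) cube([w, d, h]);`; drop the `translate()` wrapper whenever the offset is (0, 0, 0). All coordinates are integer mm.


translate([163, 441, 0]) cube([2760, 278, 14]);
translate([163, 573, 14]) cube([2760, 14, 156]);
translate([163, 441, 170]) cube([2760, 278, 14]);


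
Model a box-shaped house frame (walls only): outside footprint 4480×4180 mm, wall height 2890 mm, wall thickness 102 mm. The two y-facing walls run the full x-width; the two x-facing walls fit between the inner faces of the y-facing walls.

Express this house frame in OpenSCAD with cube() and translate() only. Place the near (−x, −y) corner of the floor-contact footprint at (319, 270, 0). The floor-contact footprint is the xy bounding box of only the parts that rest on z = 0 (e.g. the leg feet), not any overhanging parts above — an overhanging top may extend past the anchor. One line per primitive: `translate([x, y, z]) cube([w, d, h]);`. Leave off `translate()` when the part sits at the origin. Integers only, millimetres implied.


translate([319, 270, 0]) cube([4480, 102, 2890]);
translate([319, 4348, 0]) cube([4480, 102, 2890]);
translate([319, 372, 0]) cube([102, 3976, 2890]);
translate([4697, 372, 0]) cube([102, 3976, 2890]);


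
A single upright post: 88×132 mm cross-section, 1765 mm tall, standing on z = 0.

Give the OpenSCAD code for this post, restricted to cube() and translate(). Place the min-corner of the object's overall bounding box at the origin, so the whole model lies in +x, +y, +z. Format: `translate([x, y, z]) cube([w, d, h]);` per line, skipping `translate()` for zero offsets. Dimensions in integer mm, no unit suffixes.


cube([88, 132, 1765]);


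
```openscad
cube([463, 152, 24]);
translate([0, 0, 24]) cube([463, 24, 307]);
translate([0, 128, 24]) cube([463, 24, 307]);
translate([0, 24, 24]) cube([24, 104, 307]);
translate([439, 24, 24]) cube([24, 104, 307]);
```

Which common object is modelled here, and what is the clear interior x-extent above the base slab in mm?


An open box. The internal width is 415 mm.

A 463×152 base slab with four walls standing on it — an open box. The base is 463 mm wide and the walls are 24 mm thick, so the internal width is 463 − 2 × 24 = 415 mm.


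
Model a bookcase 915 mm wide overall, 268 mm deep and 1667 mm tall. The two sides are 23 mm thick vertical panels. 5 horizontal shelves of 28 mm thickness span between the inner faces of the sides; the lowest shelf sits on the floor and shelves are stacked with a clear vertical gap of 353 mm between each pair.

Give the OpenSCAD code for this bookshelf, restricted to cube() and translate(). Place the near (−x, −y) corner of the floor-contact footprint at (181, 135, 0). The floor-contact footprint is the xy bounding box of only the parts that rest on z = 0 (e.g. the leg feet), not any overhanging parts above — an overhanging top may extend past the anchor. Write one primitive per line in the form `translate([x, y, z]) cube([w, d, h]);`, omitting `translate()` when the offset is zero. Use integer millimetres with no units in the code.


translate([181, 135, 0]) cube([23, 268, 1667]);
translate([1073, 135, 0]) cube([23, 268, 1667]);
translate([204, 135, 0]) cube([869, 268, 28]);
translate([204, 135, 381]) cube([869, 268, 28]);
translate([204, 135, 762]) cube([869, 268, 28]);
translate([204, 135, 1143]) cube([869, 268, 28]);
translate([204, 135, 1524]) cube([869, 268, 28]);


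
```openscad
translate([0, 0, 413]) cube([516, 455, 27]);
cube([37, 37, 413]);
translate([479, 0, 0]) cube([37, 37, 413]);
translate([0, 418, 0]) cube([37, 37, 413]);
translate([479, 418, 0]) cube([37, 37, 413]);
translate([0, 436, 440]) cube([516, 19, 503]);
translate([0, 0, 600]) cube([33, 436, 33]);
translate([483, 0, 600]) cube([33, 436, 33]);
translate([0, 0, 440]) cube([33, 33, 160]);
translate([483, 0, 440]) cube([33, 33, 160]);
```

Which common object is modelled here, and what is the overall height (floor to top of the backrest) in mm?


A chair. The overall height is 943 mm.

A slab on four corner posts with a tall panel at the back — a chair. The seat slab sits at z = 413 with thickness 27, and the 503 mm backrest starts at the seat top, so the overall height is 413 + 27 + 503 = 943 mm.


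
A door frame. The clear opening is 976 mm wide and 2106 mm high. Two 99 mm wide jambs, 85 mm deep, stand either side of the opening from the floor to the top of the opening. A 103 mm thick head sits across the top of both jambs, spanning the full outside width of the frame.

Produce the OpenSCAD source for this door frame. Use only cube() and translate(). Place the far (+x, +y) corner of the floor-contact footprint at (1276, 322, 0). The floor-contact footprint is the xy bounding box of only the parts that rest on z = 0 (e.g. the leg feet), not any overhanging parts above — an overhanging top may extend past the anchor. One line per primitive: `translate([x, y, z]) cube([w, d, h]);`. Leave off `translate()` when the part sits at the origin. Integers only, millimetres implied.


translate([102, 237, 0]) cube([99, 85, 2106]);
translate([1177, 237, 0]) cube([99, 85, 2106]);
translate([102, 237, 2106]) cube([1174, 85, 103]);


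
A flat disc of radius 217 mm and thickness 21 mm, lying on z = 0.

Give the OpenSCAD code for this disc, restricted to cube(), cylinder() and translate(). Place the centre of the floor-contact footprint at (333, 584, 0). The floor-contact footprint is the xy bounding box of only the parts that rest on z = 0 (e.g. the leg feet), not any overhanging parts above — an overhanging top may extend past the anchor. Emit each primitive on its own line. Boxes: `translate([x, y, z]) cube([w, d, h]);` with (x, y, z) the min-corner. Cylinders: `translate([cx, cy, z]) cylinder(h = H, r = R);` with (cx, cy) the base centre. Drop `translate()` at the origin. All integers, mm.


translate([333, 584, 0]) cylinder(h = 21, r = 217);


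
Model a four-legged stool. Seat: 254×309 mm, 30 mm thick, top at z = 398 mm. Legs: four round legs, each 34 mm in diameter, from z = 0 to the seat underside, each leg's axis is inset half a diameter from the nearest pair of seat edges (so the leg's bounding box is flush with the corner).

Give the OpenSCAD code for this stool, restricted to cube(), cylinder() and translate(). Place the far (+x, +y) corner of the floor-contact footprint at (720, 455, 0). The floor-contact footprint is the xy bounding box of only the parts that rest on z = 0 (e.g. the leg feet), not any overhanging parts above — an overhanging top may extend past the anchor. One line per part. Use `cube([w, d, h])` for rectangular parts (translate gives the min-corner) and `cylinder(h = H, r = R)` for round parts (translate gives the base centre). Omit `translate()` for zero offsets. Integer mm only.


// leg_h = 398 - 30 = 368
translate([466, 146, 368]) cube([254, 309, 30]);
translate([483, 163, 0]) cylinder(h = 368, r = 17);
translate([703, 163, 0]) cylinder(h = 368, r = 17);
translate([483, 438, 0]) cylinder(h = 368, r = 17);
translate([703, 438, 0]) cylinder(h = 368, r = 17);


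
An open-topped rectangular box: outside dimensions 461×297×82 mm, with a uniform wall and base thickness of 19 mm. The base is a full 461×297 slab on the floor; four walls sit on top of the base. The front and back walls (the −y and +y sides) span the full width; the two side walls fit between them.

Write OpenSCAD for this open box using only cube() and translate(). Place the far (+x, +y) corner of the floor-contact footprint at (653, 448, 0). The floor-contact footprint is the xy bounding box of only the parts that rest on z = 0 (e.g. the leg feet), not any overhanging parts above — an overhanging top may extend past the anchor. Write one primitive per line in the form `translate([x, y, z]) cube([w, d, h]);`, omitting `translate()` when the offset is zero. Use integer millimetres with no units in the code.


translate([192, 151, 0]) cube([461, 297, 19]);
translate([192, 151, 19]) cube([461, 19, 63]);
translate([192, 429, 19]) cube([461, 19, 63]);
translate([192, 170, 19]) cube([19, 259, 63]);
translate([634, 170, 19]) cube([19, 259, 63]);


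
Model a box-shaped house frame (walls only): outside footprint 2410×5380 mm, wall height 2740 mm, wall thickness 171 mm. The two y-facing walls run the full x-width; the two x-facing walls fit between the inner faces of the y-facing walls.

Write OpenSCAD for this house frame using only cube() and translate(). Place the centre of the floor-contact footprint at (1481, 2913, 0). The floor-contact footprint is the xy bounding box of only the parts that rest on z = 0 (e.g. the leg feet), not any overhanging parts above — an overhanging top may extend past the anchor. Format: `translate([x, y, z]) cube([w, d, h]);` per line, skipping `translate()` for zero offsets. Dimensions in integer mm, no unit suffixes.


translate([276, 223, 0]) cube([2410, 171, 2740]);
translate([276, 5432, 0]) cube([2410, 171, 2740]);
translate([276, 394, 0]) cube([171, 5038, 2740]);
translate([2515, 394, 0]) cube([171, 5038, 2740]);


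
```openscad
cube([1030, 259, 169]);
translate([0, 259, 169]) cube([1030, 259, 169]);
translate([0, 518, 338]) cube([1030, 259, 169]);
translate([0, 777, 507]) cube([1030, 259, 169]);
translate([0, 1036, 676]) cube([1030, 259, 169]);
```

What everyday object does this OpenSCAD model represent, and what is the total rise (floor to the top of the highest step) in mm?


A staircase. The total rise is 845 mm.

5 identical blocks, each offset up and back from the previous — a staircase. Each step is 169 mm tall and there are 5 of them, so the total rise is 5 × 169 = 845 mm.


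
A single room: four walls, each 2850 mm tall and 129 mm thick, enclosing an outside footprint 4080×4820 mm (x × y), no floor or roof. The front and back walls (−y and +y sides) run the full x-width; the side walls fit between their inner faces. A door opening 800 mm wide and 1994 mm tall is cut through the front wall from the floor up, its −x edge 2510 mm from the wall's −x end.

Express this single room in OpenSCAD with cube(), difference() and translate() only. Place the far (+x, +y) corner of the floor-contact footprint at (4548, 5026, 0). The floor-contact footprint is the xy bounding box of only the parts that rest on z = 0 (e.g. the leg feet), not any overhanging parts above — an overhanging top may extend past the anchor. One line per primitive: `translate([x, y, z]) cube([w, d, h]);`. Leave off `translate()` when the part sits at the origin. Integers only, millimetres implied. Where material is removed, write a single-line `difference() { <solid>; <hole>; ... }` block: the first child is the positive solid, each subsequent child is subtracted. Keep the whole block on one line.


difference() { translate([468, 206, 0]) cube([4080, 129, 2850]); translate([2978, 206, 0]) cube([800, 129, 1994]); }
translate([468, 4897, 0]) cube([4080, 129, 2850]);
translate([468, 335, 0]) cube([129, 4562, 2850]);
translate([4419, 335, 0]) cube([129, 4562, 2850]);


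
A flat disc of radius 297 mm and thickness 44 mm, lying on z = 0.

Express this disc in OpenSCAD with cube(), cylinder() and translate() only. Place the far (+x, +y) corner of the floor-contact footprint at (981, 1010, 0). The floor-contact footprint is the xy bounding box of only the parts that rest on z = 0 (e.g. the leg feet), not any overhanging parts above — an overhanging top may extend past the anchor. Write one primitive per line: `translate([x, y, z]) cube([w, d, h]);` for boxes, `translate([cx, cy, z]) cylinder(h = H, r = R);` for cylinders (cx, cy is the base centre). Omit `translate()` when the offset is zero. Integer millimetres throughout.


translate([684, 713, 0]) cylinder(h = 44, r = 297);


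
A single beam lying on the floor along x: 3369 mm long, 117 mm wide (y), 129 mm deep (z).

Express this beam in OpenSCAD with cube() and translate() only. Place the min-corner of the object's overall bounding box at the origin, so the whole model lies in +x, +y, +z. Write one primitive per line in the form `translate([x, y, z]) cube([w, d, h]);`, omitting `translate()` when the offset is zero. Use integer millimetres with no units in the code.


cube([3369, 117, 129]);


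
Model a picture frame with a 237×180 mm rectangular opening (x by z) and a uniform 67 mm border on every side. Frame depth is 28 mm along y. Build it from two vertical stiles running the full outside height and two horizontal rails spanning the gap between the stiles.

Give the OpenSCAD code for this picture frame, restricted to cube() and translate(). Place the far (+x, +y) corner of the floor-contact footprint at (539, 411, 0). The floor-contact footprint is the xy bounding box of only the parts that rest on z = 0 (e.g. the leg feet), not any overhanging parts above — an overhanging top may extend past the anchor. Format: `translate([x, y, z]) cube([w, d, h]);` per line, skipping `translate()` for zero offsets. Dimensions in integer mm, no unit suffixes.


translate([168, 383, 0]) cube([67, 28, 314]);
translate([472, 383, 0]) cube([67, 28, 314]);
translate([235, 383, 0]) cube([237, 28, 67]);
translate([235, 383, 247]) cube([237, 28, 67]);


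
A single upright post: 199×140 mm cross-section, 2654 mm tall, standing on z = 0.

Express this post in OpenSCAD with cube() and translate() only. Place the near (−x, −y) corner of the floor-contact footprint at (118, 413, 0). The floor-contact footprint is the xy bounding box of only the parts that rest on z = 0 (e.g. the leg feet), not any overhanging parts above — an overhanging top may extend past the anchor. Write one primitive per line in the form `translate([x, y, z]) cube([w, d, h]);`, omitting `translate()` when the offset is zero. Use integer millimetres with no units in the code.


translate([118, 413, 0]) cube([199, 140, 2654]);


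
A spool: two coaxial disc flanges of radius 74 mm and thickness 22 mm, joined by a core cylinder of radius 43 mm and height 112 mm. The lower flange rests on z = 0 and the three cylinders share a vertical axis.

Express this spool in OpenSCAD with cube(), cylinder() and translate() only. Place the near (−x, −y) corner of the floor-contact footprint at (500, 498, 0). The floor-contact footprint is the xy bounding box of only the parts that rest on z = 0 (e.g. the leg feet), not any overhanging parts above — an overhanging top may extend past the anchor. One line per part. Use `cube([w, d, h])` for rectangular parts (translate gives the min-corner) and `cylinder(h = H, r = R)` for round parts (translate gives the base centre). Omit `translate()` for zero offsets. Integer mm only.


translate([574, 572, 0]) cylinder(h = 22, r = 74);
translate([574, 572, 22]) cylinder(h = 112, r = 43);
translate([574, 572, 134]) cylinder(h = 22, r = 74);


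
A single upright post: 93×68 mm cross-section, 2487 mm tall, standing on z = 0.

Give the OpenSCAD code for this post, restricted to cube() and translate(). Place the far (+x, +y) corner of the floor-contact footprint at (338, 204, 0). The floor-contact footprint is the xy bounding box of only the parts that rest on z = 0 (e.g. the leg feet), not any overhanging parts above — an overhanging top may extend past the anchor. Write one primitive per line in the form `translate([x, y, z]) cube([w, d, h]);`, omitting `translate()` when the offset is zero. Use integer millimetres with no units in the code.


translate([245, 136, 0]) cube([93, 68, 2487]);


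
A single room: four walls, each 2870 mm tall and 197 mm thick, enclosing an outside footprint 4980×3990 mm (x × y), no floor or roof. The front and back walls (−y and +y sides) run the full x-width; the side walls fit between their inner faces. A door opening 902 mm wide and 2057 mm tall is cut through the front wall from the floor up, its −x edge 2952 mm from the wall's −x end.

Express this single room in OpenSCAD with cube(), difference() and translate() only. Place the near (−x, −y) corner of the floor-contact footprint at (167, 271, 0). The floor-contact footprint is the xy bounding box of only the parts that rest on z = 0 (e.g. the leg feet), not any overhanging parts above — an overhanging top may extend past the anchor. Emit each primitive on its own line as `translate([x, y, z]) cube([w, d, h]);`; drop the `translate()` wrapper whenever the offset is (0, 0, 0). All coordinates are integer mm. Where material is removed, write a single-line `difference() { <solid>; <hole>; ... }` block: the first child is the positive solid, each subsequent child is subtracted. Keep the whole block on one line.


difference() { translate([167, 271, 0]) cube([4980, 197, 2870]); translate([3119, 271, 0]) cube([902, 197, 2057]); }
translate([167, 4064, 0]) cube([4980, 197, 2870]);
translate([167, 468, 0]) cube([197, 3596, 2870]);
translate([4950, 468, 0]) cube([197, 3596, 2870]);


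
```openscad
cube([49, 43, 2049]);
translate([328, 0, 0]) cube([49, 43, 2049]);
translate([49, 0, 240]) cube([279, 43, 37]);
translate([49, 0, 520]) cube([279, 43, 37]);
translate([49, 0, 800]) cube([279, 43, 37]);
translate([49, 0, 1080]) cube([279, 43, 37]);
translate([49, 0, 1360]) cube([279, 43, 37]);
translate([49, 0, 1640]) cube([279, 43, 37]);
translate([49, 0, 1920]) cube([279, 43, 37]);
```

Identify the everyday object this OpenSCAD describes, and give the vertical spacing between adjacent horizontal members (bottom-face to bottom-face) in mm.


A ladder. The rung spacing is 280 mm.

Two tall 49×43 posts with 7 short bars between them — a ladder. Adjacent rungs sit at z = 240 and z = 520, so the spacing is 520 − 240 = 280 mm.


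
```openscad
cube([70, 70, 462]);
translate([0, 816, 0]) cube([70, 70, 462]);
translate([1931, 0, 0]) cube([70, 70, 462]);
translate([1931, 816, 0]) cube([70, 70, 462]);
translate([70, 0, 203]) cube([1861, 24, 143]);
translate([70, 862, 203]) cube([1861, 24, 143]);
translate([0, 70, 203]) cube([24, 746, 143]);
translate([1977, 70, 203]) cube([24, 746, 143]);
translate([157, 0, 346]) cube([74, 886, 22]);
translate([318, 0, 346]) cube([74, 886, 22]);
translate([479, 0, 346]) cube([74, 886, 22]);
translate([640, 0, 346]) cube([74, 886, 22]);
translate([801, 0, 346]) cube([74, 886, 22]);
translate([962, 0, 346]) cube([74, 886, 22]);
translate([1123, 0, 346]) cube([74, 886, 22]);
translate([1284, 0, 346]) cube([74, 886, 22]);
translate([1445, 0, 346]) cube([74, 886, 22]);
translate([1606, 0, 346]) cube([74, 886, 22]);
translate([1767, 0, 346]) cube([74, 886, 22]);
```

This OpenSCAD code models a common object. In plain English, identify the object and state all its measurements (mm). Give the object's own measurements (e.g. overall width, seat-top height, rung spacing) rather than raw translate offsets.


A bed frame 2001 mm long (x) by 886 mm wide (y). Four 70×70 mm corner posts, 462 mm tall, at the corners of the footprint. Four rails of 24 mm thickness and 143 mm height run between adjacent posts with their undersides at z = 203 mm, their outer faces flush with the outside of the frame (the two x-running rails run between the posts' inner faces; the two y-running rails run between the posts' inner faces). 11 slats, each 74 mm wide (x) and 22 mm thick, lie across the top of the two x-running rails, running the full 886 mm width of the frame in y; along x they sit between the end posts with a 87 mm gap after the −x posts and between neighbouring slats, leaving 90 mm before the +x posts.


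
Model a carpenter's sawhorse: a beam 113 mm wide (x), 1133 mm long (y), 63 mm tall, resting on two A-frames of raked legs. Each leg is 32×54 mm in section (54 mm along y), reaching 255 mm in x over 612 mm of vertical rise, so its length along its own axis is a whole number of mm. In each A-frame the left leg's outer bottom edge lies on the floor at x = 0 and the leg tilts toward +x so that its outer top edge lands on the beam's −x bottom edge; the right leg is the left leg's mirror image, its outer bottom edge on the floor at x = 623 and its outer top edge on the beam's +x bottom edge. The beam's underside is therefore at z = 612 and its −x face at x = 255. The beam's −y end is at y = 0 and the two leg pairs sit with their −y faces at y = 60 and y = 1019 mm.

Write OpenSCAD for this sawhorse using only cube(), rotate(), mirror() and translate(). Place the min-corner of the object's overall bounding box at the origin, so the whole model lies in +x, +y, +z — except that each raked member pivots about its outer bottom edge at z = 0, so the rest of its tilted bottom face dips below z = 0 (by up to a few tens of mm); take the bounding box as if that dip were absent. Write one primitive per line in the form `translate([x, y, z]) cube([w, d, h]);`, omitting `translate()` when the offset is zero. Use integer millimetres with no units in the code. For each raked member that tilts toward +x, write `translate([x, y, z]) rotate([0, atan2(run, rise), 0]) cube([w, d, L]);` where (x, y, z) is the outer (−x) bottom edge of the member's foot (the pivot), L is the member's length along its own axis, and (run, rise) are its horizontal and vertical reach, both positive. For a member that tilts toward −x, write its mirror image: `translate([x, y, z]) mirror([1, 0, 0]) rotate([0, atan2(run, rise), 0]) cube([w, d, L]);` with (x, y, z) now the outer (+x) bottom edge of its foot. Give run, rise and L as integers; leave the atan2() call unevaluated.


translate([255, 0, 612]) cube([113, 1133, 63]);
translate([0, 60, 0]) rotate([0, atan2(255, 612), 0]) cube([32, 54, 663]);
translate([623, 60, 0]) mirror([1, 0, 0]) rotate([0, atan2(255, 612), 0]) cube([32, 54, 663]);
translate([0, 1019, 0]) rotate([0, atan2(255, 612), 0]) cube([32, 54, 663]);
translate([623, 1019, 0]) mirror([1, 0, 0]) rotate([0, atan2(255, 612), 0]) cube([32, 54, 663]);


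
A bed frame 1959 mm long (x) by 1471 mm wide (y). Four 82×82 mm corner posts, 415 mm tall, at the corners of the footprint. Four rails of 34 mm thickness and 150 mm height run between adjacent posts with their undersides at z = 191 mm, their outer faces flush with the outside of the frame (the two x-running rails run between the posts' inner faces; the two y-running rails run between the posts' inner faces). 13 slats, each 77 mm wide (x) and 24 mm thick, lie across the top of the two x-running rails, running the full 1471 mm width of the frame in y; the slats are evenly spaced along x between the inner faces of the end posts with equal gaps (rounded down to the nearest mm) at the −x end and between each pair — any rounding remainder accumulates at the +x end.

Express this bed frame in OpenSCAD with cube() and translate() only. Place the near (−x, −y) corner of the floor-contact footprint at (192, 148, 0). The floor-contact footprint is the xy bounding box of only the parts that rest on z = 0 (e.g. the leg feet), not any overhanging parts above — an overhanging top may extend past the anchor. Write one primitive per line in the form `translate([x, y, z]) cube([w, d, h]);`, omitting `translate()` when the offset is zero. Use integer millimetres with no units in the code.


translate([192, 148, 0]) cube([82, 82, 415]);
translate([192, 1537, 0]) cube([82, 82, 415]);
translate([2069, 148, 0]) cube([82, 82, 415]);
translate([2069, 1537, 0]) cube([82, 82, 415]);
translate([274, 148, 191]) cube([1795, 34, 150]);
translate([274, 1585, 191]) cube([1795, 34, 150]);
translate([192, 230, 191]) cube([34, 1307, 150]);
translate([2117, 230, 191]) cube([34, 1307, 150]);
translate([330, 148, 341]) cube([77, 1471, 24]);
translate([463, 148, 341]) cube([77, 1471, 24]);
translate([596, 148, 341]) cube([77, 1471, 24]);
translate([729, 148, 341]) cube([77, 1471, 24]);
translate([862, 148, 341]) cube([77, 1471, 24]);
translate([995, 148, 341]) cube([77, 1471, 24]);
translate([1128, 148, 341]) cube([77, 1471, 24]);
translate([1261, 148, 341]) cube([77, 1471, 24]);
translate([1394, 148, 341]) cube([77, 1471, 24]);
translate([1527, 148, 341]) cube([77, 1471, 24]);
translate([1660, 148, 341]) cube([77, 1471, 24]);
translate([1793, 148, 341]) cube([77, 1471, 24]);
translate([1926, 148, 341]) cube([77, 1471, 24]);


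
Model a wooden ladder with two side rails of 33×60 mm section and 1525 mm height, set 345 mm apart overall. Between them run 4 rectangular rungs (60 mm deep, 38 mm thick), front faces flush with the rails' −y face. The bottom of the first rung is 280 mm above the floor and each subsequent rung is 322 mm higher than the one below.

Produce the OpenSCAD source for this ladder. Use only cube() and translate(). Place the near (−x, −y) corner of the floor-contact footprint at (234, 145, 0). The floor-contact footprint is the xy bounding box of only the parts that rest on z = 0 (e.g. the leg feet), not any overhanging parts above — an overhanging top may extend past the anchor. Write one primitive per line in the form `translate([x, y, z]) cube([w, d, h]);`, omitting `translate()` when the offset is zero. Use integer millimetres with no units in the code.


translate([234, 145, 0]) cube([33, 60, 1525]);
translate([546, 145, 0]) cube([33, 60, 1525]);
translate([267, 145, 280]) cube([279, 60, 38]);
translate([267, 145, 602]) cube([279, 60, 38]);
translate([267, 145, 924]) cube([279, 60, 38]);
translate([267, 145, 1246]) cube([279, 60, 38]);


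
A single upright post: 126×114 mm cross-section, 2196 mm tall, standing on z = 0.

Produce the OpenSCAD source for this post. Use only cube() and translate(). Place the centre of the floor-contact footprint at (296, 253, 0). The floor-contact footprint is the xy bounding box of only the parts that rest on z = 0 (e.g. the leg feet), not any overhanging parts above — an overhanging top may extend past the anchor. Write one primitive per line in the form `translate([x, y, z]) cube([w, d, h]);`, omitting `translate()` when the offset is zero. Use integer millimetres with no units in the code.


translate([233, 196, 0]) cube([126, 114, 2196]);


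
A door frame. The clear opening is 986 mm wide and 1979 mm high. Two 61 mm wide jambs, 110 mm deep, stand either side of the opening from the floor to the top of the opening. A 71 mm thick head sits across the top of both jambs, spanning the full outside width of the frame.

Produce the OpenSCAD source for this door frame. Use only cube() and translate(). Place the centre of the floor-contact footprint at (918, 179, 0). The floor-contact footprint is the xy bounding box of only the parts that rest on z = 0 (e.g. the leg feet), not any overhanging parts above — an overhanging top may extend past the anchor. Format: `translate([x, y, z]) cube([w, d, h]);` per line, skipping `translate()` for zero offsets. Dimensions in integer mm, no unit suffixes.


translate([364, 124, 0]) cube([61, 110, 1979]);
translate([1411, 124, 0]) cube([61, 110, 1979]);
translate([364, 124, 1979]) cube([1108, 110, 71]);


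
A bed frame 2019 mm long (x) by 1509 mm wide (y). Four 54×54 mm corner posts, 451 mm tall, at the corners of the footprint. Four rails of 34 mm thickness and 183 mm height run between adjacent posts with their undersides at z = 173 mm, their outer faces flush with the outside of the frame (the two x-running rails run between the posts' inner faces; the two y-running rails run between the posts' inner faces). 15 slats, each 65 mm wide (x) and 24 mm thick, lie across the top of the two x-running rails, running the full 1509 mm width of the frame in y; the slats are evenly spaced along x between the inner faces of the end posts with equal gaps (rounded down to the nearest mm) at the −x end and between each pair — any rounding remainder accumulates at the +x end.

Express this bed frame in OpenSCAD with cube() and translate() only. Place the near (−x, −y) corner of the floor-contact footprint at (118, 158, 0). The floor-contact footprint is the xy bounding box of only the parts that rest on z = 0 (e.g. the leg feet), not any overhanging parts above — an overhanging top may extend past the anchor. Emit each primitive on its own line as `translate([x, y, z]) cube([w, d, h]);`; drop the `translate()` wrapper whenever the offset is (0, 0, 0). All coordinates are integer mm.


translate([118, 158, 0]) cube([54, 54, 451]);
translate([118, 1613, 0]) cube([54, 54, 451]);
translate([2083, 158, 0]) cube([54, 54, 451]);
translate([2083, 1613, 0]) cube([54, 54, 451]);
translate([172, 158, 173]) cube([1911, 34, 183]);
translate([172, 1633, 173]) cube([1911, 34, 183]);
translate([118, 212, 173]) cube([34, 1401, 183]);
translate([2103, 212, 173]) cube([34, 1401, 183]);
translate([230, 158, 356]) cube([65, 1509, 24]);
translate([353, 158, 356]) cube([65, 1509, 24]);
translate([476, 158, 356]) cube([65, 1509, 24]);
translate([599, 158, 356]) cube([65, 1509, 24]);
translate([722, 158, 356]) cube([65, 1509, 24]);
translate([845, 158, 356]) cube([65, 1509, 24]);
translate([968, 158, 356]) cube([65, 1509, 24]);
translate([1091, 158, 356]) cube([65, 1509, 24]);
translate([1214, 158, 356]) cube([65, 1509, 24]);
translate([1337, 158, 356]) cube([65, 1509, 24]);
translate([1460, 158, 356]) cube([65, 1509, 24]);
translate([1583, 158, 356]) cube([65, 1509, 24]);
translate([1706, 158, 356]) cube([65, 1509, 24]);
translate([1829, 158, 356]) cube([65, 1509, 24]);
translate([1952, 158, 356]) cube([65, 1509, 24]);
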